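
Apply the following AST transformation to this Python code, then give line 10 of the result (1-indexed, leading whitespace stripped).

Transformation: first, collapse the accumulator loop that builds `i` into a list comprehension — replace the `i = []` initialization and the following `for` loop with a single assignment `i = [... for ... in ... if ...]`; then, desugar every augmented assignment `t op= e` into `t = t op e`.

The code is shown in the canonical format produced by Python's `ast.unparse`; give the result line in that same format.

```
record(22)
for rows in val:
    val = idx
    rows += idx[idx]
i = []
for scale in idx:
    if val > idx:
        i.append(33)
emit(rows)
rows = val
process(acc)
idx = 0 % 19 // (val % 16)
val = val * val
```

Transformed code:
record(22)
for rows in val:
    val = idx
    rows = rows + idx[idx]
i = [33 for scale in idx if val > idx]
emit(rows)
rows = val
process(acc)
idx = 0 % 19 // (val % 16)
val = val * val

val = val * val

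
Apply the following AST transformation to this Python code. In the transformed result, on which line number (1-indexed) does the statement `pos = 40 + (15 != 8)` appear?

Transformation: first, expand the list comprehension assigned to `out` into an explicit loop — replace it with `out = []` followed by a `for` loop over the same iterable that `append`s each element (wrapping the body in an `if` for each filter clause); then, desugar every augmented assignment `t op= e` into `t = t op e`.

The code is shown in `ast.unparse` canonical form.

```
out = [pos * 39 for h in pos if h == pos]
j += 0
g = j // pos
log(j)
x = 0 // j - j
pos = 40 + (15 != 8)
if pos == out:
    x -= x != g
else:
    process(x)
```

Transformed code:
out = []
for h in pos:
    if h == pos:
        out.append(pos * 39)
j = j + 0
g = j // pos
log(j)
x = 0 // j - j
pos = 40 + (15 != 8)
if pos == out:
    x = x - (x != g)
else:
    process(x)

9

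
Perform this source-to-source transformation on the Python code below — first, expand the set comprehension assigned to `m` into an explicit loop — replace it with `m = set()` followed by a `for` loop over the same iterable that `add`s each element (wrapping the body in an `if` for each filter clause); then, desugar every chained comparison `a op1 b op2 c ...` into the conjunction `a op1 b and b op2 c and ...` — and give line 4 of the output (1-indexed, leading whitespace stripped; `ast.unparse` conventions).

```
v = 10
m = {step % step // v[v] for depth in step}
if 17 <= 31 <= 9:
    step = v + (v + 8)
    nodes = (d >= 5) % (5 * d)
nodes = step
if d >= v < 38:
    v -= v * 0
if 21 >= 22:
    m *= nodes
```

Transformed code:
v = 10
m = set()
for depth in step:
    m.add(step % step // v[v])
if 17 <= 31 and 31 <= 9:
    step = v + (v + 8)
    nodes = (d >= 5) % (5 * d)
nodes = step
if d >= v and v < 38:
    v -= v * 0
if 21 >= 22:
    m *= nodes

m.add(step % step // v[v])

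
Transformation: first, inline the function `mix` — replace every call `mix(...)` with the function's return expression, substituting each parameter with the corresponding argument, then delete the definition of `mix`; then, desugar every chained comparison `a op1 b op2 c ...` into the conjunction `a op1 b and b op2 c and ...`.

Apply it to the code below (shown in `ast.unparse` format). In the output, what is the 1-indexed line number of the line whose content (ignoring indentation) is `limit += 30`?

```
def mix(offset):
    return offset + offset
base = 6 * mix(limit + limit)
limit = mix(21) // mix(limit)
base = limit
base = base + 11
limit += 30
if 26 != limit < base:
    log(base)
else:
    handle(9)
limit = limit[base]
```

5

Transformed code:
base = 6 * (limit + limit + (limit + limit))
limit = (21 + 21) // (limit + limit)
base = limit
base = base + 11
limit += 30
if 26 != limit and limit < base:
    log(base)
else:
    handle(9)
limit = limit[base]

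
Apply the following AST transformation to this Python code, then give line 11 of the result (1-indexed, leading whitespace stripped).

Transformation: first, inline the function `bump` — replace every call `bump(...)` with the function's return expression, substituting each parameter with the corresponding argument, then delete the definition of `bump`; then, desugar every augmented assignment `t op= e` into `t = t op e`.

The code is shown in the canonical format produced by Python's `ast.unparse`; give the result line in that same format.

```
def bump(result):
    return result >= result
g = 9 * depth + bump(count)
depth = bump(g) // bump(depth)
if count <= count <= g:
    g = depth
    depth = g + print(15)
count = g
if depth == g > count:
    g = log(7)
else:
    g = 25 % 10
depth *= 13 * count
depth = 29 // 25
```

depth = depth * (13 * count)

Transformed code:
g = 9 * depth + (count >= count)
depth = (g >= g) // (depth >= depth)
if count <= count <= g:
    g = depth
    depth = g + print(15)
count = g
if depth == g > count:
    g = log(7)
else:
    g = 25 % 10
depth = depth * (13 * count)
depth = 29 // 25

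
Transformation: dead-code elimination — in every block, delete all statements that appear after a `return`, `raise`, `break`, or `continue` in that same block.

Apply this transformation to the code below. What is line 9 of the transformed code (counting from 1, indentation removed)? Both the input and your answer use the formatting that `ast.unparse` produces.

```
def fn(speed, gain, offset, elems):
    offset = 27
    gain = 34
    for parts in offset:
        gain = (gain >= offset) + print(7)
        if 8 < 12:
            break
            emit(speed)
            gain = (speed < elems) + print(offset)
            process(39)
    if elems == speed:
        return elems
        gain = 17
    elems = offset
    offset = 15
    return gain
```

Transformed code:
def fn(speed, gain, offset, elems):
    offset = 27
    gain = 34
    for parts in offset:
        gain = (gain >= offset) + print(7)
        if 8 < 12:
            break
    if elems == speed:
        return elems
    elems = offset
    offset = 15
    return gain

return elems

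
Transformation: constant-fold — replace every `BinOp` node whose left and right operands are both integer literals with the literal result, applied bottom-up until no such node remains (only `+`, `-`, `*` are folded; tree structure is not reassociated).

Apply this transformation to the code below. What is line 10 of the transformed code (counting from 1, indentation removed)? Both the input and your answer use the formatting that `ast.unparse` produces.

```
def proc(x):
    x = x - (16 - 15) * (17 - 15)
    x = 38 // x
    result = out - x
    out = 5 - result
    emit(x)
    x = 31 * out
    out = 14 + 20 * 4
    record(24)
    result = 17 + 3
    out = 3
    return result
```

result = 20

Transformed code:
def proc(x):
    x = x - 2
    x = 38 // x
    result = out - x
    out = 5 - result
    emit(x)
    x = 31 * out
    out = 94
    record(24)
    result = 20
    out = 3
    return result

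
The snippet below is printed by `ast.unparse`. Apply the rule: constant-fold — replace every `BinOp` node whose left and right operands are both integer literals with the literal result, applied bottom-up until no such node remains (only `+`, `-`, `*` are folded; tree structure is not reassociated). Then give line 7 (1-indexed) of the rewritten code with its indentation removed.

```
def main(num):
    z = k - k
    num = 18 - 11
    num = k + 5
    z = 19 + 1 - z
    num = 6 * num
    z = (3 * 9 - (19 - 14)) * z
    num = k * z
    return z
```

z = 22 * z

Transformed code:
def main(num):
    z = k - k
    num = 7
    num = k + 5
    z = 20 - z
    num = 6 * num
    z = 22 * z
    num = k * z
    return z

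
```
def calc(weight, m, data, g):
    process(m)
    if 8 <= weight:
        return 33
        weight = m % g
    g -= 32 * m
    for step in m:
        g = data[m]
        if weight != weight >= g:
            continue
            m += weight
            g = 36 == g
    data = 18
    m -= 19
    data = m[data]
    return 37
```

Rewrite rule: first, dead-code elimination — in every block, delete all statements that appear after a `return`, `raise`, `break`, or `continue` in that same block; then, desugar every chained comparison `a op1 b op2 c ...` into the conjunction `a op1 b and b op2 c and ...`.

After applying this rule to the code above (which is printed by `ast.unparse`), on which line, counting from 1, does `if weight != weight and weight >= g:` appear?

8

Transformed code:
def calc(weight, m, data, g):
    process(m)
    if 8 <= weight:
        return 33
    g -= 32 * m
    for step in m:
        g = data[m]
        if weight != weight and weight >= g:
            continue
    data = 18
    m -= 19
    data = m[data]
    return 37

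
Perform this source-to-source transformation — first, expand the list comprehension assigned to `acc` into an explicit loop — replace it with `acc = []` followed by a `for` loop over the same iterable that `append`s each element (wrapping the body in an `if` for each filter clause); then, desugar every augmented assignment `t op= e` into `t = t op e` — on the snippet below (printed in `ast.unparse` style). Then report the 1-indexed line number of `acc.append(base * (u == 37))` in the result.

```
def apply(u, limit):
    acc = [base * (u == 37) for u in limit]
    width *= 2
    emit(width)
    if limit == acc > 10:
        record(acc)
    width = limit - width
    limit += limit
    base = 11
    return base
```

Transformed code:
def apply(u, limit):
    acc = []
    for u in limit:
        acc.append(base * (u == 37))
    width = width * 2
    emit(width)
    if limit == acc > 10:
        record(acc)
    width = limit - width
    limit = limit + limit
    base = 11
    return base

4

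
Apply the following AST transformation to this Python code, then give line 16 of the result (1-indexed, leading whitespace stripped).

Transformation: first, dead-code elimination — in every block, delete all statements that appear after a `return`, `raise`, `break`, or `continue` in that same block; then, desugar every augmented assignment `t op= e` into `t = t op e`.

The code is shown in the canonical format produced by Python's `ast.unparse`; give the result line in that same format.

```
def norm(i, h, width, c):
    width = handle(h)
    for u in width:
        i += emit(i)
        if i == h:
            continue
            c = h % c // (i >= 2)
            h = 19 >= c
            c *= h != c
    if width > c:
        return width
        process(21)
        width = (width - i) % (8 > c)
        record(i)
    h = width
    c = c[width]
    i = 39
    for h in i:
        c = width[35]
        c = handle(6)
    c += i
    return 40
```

Transformed code:
def norm(i, h, width, c):
    width = handle(h)
    for u in width:
        i = i + emit(i)
        if i == h:
            continue
    if width > c:
        return width
    h = width
    c = c[width]
    i = 39
    for h in i:
        c = width[35]
        c = handle(6)
    c = c + i
    return 40

return 40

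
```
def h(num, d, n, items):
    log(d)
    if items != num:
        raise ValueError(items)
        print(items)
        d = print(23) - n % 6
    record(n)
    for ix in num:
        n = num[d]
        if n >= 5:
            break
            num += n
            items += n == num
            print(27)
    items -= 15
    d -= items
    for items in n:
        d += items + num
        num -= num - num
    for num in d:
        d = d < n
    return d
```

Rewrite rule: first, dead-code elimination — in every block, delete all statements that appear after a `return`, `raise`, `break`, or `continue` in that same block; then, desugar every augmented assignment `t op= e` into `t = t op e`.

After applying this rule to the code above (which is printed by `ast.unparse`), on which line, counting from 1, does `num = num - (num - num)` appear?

Transformed code:
def h(num, d, n, items):
    log(d)
    if items != num:
        raise ValueError(items)
    record(n)
    for ix in num:
        n = num[d]
        if n >= 5:
            break
    items = items - 15
    d = d - items
    for items in n:
        d = d + (items + num)
        num = num - (num - num)
    for num in d:
        d = d < n
    return d

14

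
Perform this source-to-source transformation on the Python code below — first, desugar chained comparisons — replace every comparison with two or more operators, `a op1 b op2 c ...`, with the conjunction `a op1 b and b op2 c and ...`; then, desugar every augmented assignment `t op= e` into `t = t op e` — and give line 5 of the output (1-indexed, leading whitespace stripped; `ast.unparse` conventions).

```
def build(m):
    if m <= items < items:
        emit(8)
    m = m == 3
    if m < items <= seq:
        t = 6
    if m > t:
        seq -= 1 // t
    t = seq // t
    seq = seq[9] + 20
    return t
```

if m < items and items <= seq:

Transformed code:
def build(m):
    if m <= items and items < items:
        emit(8)
    m = m == 3
    if m < items and items <= seq:
        t = 6
    if m > t:
        seq = seq - 1 // t
    t = seq // t
    seq = seq[9] + 20
    return t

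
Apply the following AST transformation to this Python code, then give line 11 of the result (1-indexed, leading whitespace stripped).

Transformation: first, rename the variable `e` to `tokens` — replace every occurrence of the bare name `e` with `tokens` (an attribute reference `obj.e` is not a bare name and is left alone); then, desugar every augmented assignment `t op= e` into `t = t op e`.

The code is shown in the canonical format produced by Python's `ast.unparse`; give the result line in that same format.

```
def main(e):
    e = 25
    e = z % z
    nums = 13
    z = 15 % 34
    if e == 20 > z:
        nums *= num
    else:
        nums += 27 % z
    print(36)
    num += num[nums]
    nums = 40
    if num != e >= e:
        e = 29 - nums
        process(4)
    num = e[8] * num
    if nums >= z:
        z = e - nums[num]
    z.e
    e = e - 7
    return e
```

num = num + num[nums]

Transformed code:
def main(tokens):
    tokens = 25
    tokens = z % z
    nums = 13
    z = 15 % 34
    if tokens == 20 > z:
        nums = nums * num
    else:
        nums = nums + 27 % z
    print(36)
    num = num + num[nums]
    nums = 40
    if num != tokens >= tokens:
        tokens = 29 - nums
        process(4)
    num = tokens[8] * num
    if nums >= z:
        z = tokens - nums[num]
    z.e
    tokens = tokens - 7
    return tokens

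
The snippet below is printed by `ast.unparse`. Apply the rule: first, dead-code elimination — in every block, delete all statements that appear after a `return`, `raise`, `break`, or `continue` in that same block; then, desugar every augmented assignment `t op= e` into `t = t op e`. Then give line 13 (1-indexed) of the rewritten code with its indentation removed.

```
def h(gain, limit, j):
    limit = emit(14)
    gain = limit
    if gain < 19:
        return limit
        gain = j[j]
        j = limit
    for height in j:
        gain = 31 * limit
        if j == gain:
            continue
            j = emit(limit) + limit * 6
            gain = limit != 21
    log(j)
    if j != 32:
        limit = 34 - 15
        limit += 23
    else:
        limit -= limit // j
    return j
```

limit = limit + 23

Transformed code:
def h(gain, limit, j):
    limit = emit(14)
    gain = limit
    if gain < 19:
        return limit
    for height in j:
        gain = 31 * limit
        if j == gain:
            continue
    log(j)
    if j != 32:
        limit = 34 - 15
        limit = limit + 23
    else:
        limit = limit - limit // j
    return j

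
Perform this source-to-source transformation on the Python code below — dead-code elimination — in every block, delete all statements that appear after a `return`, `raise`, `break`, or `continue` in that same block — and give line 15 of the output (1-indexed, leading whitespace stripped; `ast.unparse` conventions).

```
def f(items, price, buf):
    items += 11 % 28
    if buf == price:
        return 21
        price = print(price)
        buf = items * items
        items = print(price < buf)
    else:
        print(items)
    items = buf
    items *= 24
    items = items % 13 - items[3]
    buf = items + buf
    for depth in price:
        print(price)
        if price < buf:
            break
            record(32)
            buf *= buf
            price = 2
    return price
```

return price

Transformed code:
def f(items, price, buf):
    items += 11 % 28
    if buf == price:
        return 21
    else:
        print(items)
    items = buf
    items *= 24
    items = items % 13 - items[3]
    buf = items + buf
    for depth in price:
        print(price)
        if price < buf:
            break
    return price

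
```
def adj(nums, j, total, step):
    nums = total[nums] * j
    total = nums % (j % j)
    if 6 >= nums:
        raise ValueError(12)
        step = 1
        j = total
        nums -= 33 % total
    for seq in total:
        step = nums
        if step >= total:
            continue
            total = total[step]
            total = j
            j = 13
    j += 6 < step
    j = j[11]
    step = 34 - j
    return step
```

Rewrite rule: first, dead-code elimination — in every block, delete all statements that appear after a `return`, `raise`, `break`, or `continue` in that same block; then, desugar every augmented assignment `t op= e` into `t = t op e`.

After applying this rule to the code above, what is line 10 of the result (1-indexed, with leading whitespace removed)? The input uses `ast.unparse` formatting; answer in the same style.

j = j + (6 < step)

Transformed code:
def adj(nums, j, total, step):
    nums = total[nums] * j
    total = nums % (j % j)
    if 6 >= nums:
        raise ValueError(12)
    for seq in total:
        step = nums
        if step >= total:
            continue
    j = j + (6 < step)
    j = j[11]
    step = 34 - j
    return step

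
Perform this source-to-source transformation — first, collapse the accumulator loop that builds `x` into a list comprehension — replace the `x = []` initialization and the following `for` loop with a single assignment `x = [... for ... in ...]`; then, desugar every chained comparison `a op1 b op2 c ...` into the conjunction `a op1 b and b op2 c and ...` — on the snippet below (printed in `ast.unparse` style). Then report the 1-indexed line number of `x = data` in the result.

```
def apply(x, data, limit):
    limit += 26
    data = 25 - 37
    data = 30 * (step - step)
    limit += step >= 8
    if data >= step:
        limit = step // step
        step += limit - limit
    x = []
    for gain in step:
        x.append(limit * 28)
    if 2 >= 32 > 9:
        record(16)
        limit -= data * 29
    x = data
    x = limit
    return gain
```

13

Transformed code:
def apply(x, data, limit):
    limit += 26
    data = 25 - 37
    data = 30 * (step - step)
    limit += step >= 8
    if data >= step:
        limit = step // step
        step += limit - limit
    x = [limit * 28 for gain in step]
    if 2 >= 32 and 32 > 9:
        record(16)
        limit -= data * 29
    x = data
    x = limit
    return gain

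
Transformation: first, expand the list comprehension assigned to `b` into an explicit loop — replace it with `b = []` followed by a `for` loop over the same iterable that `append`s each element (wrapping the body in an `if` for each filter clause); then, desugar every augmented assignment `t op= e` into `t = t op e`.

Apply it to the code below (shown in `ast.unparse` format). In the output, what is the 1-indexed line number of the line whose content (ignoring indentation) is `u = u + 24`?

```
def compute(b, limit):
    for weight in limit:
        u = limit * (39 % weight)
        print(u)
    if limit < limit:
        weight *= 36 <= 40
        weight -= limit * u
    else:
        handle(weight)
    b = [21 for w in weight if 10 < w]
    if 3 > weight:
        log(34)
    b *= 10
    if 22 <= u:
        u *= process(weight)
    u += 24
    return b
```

19

Transformed code:
def compute(b, limit):
    for weight in limit:
        u = limit * (39 % weight)
        print(u)
    if limit < limit:
        weight = weight * (36 <= 40)
        weight = weight - limit * u
    else:
        handle(weight)
    b = []
    for w in weight:
        if 10 < w:
            b.append(21)
    if 3 > weight:
        log(34)
    b = b * 10
    if 22 <= u:
        u = u * process(weight)
    u = u + 24
    return b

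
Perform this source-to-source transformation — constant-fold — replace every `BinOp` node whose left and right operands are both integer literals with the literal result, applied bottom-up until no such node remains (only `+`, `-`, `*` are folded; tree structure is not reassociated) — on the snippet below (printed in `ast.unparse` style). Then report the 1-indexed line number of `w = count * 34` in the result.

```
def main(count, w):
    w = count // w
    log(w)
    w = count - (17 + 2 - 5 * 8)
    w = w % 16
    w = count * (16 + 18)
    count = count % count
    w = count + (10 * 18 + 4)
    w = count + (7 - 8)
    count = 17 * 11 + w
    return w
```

Transformed code:
def main(count, w):
    w = count // w
    log(w)
    w = count - -21
    w = w % 16
    w = count * 34
    count = count % count
    w = count + 184
    w = count + -1
    count = 187 + w
    return w

6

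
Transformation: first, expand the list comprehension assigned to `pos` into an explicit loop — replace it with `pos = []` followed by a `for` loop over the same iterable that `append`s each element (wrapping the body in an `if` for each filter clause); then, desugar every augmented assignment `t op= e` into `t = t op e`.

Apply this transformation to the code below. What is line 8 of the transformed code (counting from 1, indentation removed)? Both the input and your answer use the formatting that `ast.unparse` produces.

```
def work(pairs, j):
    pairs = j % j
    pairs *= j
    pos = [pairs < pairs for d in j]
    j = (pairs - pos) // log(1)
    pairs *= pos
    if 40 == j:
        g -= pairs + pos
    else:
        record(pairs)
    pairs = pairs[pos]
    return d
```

Transformed code:
def work(pairs, j):
    pairs = j % j
    pairs = pairs * j
    pos = []
    for d in j:
        pos.append(pairs < pairs)
    j = (pairs - pos) // log(1)
    pairs = pairs * pos
    if 40 == j:
        g = g - (pairs + pos)
    else:
        record(pairs)
    pairs = pairs[pos]
    return d

pairs = pairs * pos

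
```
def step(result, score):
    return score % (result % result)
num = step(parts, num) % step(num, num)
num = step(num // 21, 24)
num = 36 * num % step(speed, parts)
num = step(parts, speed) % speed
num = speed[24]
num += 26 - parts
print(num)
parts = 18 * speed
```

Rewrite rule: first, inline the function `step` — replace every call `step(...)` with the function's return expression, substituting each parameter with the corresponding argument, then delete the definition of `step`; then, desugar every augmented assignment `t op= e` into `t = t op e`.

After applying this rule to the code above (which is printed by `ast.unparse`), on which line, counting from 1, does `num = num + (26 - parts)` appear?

Transformed code:
num = num % (parts % parts) % (num % (num % num))
num = 24 % (num // 21 % (num // 21))
num = 36 * num % (parts % (speed % speed))
num = speed % (parts % parts) % speed
num = speed[24]
num = num + (26 - parts)
print(num)
parts = 18 * speed

6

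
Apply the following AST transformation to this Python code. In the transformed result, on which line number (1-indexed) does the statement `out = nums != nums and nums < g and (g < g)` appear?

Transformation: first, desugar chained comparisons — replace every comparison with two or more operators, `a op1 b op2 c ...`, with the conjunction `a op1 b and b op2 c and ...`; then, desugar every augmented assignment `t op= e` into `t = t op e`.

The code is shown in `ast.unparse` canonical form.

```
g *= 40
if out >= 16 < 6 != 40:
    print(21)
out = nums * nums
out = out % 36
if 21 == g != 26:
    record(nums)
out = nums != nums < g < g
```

Transformed code:
g = g * 40
if out >= 16 and 16 < 6 and (6 != 40):
    print(21)
out = nums * nums
out = out % 36
if 21 == g and g != 26:
    record(nums)
out = nums != nums and nums < g and (g < g)

8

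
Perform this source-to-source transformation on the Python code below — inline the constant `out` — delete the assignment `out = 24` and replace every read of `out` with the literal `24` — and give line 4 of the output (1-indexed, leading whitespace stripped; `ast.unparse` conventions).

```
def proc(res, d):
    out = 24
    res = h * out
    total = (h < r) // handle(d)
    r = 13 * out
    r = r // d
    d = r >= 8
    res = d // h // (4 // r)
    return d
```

r = 13 * 24

Transformed code:
def proc(res, d):
    res = h * 24
    total = (h < r) // handle(d)
    r = 13 * 24
    r = r // d
    d = r >= 8
    res = d // h // (4 // r)
    return d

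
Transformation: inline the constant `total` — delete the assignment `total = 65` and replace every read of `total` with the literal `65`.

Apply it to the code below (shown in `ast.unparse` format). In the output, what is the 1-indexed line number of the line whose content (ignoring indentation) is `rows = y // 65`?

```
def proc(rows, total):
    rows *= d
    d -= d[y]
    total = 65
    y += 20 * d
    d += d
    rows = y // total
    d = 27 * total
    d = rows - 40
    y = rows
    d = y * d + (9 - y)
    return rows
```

Transformed code:
def proc(rows, total):
    rows *= d
    d -= d[y]
    y += 20 * d
    d += d
    rows = y // 65
    d = 27 * 65
    d = rows - 40
    y = rows
    d = y * d + (9 - y)
    return rows

6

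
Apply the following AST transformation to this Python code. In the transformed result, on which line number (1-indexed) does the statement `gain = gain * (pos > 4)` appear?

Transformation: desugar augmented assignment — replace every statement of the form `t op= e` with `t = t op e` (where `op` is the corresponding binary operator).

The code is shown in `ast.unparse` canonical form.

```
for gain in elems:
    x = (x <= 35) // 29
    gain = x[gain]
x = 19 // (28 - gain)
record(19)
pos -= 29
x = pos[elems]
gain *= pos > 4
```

Transformed code:
for gain in elems:
    x = (x <= 35) // 29
    gain = x[gain]
x = 19 // (28 - gain)
record(19)
pos = pos - 29
x = pos[elems]
gain = gain * (pos > 4)

8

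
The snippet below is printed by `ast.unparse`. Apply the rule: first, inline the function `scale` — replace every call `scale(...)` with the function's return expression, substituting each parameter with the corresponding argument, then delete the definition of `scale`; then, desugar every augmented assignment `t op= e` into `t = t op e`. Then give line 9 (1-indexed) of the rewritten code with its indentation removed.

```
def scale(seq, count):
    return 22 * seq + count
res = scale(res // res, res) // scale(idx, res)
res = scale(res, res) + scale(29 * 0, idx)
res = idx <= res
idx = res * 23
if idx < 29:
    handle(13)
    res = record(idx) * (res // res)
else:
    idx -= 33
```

idx = idx - 33

Transformed code:
res = (22 * (res // res) + res) // (22 * idx + res)
res = 22 * res + res + (22 * (29 * 0) + idx)
res = idx <= res
idx = res * 23
if idx < 29:
    handle(13)
    res = record(idx) * (res // res)
else:
    idx = idx - 33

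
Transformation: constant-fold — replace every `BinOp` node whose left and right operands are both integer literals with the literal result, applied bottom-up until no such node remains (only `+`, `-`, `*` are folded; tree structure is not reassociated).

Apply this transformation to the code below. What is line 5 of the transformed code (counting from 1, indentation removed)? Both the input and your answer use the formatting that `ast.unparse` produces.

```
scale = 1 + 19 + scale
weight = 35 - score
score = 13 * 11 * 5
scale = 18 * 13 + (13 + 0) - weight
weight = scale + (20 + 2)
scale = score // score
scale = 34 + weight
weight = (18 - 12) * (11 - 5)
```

weight = scale + 22

Transformed code:
scale = 20 + scale
weight = 35 - score
score = 715
scale = 247 - weight
weight = scale + 22
scale = score // score
scale = 34 + weight
weight = 36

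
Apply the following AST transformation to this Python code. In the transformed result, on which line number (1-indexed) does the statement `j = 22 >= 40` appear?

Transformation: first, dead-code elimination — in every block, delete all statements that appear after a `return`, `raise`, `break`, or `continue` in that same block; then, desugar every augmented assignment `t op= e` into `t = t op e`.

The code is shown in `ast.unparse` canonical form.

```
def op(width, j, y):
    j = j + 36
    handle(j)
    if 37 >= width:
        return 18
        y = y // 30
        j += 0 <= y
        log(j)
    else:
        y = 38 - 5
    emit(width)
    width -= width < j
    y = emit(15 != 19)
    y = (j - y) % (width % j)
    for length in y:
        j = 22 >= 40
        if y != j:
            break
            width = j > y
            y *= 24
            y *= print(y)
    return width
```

13

Transformed code:
def op(width, j, y):
    j = j + 36
    handle(j)
    if 37 >= width:
        return 18
    else:
        y = 38 - 5
    emit(width)
    width = width - (width < j)
    y = emit(15 != 19)
    y = (j - y) % (width % j)
    for length in y:
        j = 22 >= 40
        if y != j:
            break
    return width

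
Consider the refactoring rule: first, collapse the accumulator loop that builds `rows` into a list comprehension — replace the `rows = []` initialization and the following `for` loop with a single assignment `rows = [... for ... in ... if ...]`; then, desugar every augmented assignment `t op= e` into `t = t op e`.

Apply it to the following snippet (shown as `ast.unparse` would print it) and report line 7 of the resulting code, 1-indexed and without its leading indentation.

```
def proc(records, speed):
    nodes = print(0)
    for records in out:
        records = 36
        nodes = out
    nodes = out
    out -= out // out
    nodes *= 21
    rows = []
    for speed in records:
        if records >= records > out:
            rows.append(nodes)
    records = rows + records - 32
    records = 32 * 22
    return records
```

out = out - out // out

Transformed code:
def proc(records, speed):
    nodes = print(0)
    for records in out:
        records = 36
        nodes = out
    nodes = out
    out = out - out // out
    nodes = nodes * 21
    rows = [nodes for speed in records if records >= records > out]
    records = rows + records - 32
    records = 32 * 22
    return records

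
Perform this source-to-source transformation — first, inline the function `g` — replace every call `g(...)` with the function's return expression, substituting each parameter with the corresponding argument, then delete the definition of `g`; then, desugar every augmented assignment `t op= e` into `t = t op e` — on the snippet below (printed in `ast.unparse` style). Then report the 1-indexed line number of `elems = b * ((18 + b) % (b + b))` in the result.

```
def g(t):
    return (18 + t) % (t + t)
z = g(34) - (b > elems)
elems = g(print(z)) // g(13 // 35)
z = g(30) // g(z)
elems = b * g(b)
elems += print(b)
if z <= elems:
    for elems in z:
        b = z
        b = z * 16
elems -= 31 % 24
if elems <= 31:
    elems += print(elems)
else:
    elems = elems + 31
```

Transformed code:
z = (18 + 34) % (34 + 34) - (b > elems)
elems = (18 + print(z)) % (print(z) + print(z)) // ((18 + 13 // 35) % (13 // 35 + 13 // 35))
z = (18 + 30) % (30 + 30) // ((18 + z) % (z + z))
elems = b * ((18 + b) % (b + b))
elems = elems + print(b)
if z <= elems:
    for elems in z:
        b = z
        b = z * 16
elems = elems - 31 % 24
if elems <= 31:
    elems = elems + print(elems)
else:
    elems = elems + 31

4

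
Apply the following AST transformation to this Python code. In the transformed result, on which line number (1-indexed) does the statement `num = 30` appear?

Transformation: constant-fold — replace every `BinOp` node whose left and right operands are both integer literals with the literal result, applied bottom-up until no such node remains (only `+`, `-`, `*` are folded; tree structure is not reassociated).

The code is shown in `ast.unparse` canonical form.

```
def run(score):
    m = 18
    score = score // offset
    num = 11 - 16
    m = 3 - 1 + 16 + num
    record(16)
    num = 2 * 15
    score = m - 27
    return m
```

Transformed code:
def run(score):
    m = 18
    score = score // offset
    num = -5
    m = 18 + num
    record(16)
    num = 30
    score = m - 27
    return m

7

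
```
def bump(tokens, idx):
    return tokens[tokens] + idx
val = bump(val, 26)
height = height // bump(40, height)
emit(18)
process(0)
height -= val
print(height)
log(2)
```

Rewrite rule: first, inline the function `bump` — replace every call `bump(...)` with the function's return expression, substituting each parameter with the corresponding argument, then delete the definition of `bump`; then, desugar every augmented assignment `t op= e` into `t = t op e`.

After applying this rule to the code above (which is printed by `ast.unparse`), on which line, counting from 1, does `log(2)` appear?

7

Transformed code:
val = val[val] + 26
height = height // (40[40] + height)
emit(18)
process(0)
height = height - val
print(height)
log(2)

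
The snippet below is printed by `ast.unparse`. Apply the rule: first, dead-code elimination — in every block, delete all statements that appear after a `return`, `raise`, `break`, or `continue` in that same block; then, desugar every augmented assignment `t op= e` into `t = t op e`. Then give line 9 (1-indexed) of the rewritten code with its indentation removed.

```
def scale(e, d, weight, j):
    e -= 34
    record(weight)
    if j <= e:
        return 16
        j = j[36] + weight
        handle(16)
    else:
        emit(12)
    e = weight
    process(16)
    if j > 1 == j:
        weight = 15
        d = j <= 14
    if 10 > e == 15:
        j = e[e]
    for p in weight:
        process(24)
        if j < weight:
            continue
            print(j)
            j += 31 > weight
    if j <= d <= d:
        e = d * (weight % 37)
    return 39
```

process(16)

Transformed code:
def scale(e, d, weight, j):
    e = e - 34
    record(weight)
    if j <= e:
        return 16
    else:
        emit(12)
    e = weight
    process(16)
    if j > 1 == j:
        weight = 15
        d = j <= 14
    if 10 > e == 15:
        j = e[e]
    for p in weight:
        process(24)
        if j < weight:
            continue
    if j <= d <= d:
        e = d * (weight % 37)
    return 39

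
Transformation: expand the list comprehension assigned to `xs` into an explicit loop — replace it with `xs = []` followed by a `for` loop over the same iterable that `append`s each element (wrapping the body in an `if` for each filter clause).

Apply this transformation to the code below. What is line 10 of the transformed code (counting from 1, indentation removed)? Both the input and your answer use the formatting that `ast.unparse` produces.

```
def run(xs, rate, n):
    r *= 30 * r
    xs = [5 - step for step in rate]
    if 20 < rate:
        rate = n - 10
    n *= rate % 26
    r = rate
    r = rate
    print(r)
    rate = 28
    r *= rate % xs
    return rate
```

r = rate

Transformed code:
def run(xs, rate, n):
    r *= 30 * r
    xs = []
    for step in rate:
        xs.append(5 - step)
    if 20 < rate:
        rate = n - 10
    n *= rate % 26
    r = rate
    r = rate
    print(r)
    rate = 28
    r *= rate % xs
    return rate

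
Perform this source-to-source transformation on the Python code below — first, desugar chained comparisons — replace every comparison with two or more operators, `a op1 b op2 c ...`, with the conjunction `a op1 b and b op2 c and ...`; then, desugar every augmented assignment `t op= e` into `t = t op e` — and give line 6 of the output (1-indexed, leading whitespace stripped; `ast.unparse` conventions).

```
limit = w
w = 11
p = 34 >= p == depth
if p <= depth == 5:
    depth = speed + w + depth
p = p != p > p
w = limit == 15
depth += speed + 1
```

Transformed code:
limit = w
w = 11
p = 34 >= p and p == depth
if p <= depth and depth == 5:
    depth = speed + w + depth
p = p != p and p > p
w = limit == 15
depth = depth + (speed + 1)

p = p != p and p > p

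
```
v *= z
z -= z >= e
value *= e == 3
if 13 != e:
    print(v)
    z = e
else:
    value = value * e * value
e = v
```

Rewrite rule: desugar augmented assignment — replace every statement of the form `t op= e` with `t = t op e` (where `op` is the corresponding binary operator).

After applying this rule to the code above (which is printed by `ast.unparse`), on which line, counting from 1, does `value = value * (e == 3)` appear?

3

Transformed code:
v = v * z
z = z - (z >= e)
value = value * (e == 3)
if 13 != e:
    print(v)
    z = e
else:
    value = value * e * value
e = v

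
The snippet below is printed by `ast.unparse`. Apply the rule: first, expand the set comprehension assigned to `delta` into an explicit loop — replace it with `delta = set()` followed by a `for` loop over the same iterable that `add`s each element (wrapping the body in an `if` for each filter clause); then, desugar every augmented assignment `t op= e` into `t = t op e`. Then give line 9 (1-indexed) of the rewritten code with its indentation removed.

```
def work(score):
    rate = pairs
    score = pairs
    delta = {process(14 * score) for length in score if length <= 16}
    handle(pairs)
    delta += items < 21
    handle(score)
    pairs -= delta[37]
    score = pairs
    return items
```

delta = delta + (items < 21)

Transformed code:
def work(score):
    rate = pairs
    score = pairs
    delta = set()
    for length in score:
        if length <= 16:
            delta.add(process(14 * score))
    handle(pairs)
    delta = delta + (items < 21)
    handle(score)
    pairs = pairs - delta[37]
    score = pairs
    return items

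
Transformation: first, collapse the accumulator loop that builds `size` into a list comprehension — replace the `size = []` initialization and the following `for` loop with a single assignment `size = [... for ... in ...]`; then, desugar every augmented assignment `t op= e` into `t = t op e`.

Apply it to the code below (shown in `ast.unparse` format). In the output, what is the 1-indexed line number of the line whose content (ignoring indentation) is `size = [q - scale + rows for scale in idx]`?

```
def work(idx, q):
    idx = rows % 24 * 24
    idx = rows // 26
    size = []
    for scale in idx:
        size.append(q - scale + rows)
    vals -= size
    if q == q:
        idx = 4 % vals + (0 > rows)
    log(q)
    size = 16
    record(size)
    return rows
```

4

Transformed code:
def work(idx, q):
    idx = rows % 24 * 24
    idx = rows // 26
    size = [q - scale + rows for scale in idx]
    vals = vals - size
    if q == q:
        idx = 4 % vals + (0 > rows)
    log(q)
    size = 16
    record(size)
    return rows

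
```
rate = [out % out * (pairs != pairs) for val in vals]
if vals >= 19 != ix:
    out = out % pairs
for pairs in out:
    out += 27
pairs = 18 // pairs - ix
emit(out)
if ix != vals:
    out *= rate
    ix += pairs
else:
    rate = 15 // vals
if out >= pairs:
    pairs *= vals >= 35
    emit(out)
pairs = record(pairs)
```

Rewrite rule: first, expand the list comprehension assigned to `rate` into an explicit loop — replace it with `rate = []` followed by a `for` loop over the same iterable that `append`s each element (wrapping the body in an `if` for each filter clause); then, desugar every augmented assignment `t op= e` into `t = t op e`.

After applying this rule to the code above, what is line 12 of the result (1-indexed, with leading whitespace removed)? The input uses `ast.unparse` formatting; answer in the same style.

ix = ix + pairs

Transformed code:
rate = []
for val in vals:
    rate.append(out % out * (pairs != pairs))
if vals >= 19 != ix:
    out = out % pairs
for pairs in out:
    out = out + 27
pairs = 18 // pairs - ix
emit(out)
if ix != vals:
    out = out * rate
    ix = ix + pairs
else:
    rate = 15 // vals
if out >= pairs:
    pairs = pairs * (vals >= 35)
    emit(out)
pairs = record(pairs)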